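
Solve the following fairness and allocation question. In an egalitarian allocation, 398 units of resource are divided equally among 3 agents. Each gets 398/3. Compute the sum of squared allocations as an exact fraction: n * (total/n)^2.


Step 1: Each agent's share = 398/3
Step 2: Square of each share = (398/3)^2 = 158404/9
Step 3: Sum of squares = 3 * 158404/9 = 158404/3

158404/3


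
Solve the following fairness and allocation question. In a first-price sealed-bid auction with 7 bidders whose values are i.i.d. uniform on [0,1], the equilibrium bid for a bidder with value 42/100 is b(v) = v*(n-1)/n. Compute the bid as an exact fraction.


Step 1: The symmetric BNE bidding function is b(v) = v * (n-1) / n
Step 2: Substitute v = 21/50 and n = 7
Step 3: b = 21/50 * 6/7
Step 4: b = 9/25

9/25


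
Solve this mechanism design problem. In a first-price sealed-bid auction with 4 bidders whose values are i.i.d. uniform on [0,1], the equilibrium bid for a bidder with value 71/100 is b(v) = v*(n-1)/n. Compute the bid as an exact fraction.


Step 1: The symmetric BNE bidding function is b(v) = v * (n-1) / n
Step 2: Substitute v = 71/100 and n = 4
Step 3: b = 71/100 * 3/4
Step 4: b = 213/400

213/400


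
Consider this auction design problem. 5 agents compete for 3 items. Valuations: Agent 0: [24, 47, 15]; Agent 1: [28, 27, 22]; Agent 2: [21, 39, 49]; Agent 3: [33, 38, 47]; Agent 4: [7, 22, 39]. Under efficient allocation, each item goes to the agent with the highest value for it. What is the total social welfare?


Step 1: For each item, find the maximum value among all agents.
Step 2: Item 0 -> Agent 3 (value 33)
Step 3: Item 1 -> Agent 0 (value 47)
Step 4: Item 2 -> Agent 2 (value 49)
Step 5: Total welfare = 33 + 47 + 49 = 129

129


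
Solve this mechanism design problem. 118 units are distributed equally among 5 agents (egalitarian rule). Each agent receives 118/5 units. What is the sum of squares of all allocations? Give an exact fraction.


Step 1: Each agent's share = 118/5
Step 2: Square of each share = (118/5)^2 = 13924/25
Step 3: Sum of squares = 5 * 13924/25 = 13924/5

13924/5


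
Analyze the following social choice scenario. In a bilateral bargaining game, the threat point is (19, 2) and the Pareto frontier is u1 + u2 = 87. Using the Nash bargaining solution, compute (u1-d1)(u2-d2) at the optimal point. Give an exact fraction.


Step 1: The Nash solution splits surplus symmetrically above the disagreement point
Step 2: u1 = (total + d1 - d2)/2 = (87 + 19 - 2)/2 = 52
Step 3: u2 = (total - d1 + d2)/2 = (87 - 19 + 2)/2 = 35
Step 4: Nash product = (52 - 19) * (35 - 2)
Step 5: = 33 * 33 = 1089

1089


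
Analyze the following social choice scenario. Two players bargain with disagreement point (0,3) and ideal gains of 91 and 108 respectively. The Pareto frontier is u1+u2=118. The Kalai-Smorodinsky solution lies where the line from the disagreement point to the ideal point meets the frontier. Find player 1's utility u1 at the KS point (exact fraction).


Step 1: At the KS point, (u1-d1)/r1 = (u2-d2)/r2 = t and u1+u2 = 118
Step 2: u1 = d1 + r1*t and u2 = d2 + r2*t, so (d1 + r1*t) + (d2 + r2*t) = 118
Step 3: t = (118 - 0 - 3)/(91 + 108) = 115/199
Step 4: u1 = d1 + r1*t = 0 + 91 * 115/199 = 10465/199
Step 5: (Check: u2 = d2 + r2*t = 13017/199; u1+u2 = 10465/199 + 13017/199 = 118, on the frontier.)

10465/199


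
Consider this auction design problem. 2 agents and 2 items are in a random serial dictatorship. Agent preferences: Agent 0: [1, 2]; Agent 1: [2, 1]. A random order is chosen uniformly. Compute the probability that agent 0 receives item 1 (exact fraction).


Step 1: Agent 0 wants item 1
Step 2: There are 2 possible orderings of agents
Step 3: In 2 orderings, agent 0 gets item 1
Step 4: Probability = 2/2 = 1

1


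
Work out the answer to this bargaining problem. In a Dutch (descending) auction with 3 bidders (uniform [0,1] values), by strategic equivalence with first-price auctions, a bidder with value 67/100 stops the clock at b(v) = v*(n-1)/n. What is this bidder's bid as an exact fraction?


Step 1: Dutch auctions are strategically equivalent to first-price auctions
Step 2: The equilibrium bid is b(v) = v*(n-1)/n
Step 3: b = 67/100 * 2/3
Step 4: b = 67/150

67/150


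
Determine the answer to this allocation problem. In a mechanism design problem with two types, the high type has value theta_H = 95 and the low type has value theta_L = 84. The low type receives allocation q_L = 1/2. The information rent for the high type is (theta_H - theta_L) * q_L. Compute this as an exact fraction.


Step 1: theta_H - theta_L = 95 - 84 = 11
Step 2: Information rent = (theta_H - theta_L) * q_L
Step 3: = 11 * 1/2
Step 4: = 11/2

11/2


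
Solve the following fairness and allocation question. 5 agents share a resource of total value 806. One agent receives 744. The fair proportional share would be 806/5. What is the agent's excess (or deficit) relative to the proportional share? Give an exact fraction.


Step 1: Proportional share = 806/5
Step 2: Agent's actual allocation = 744
Step 3: Excess = 744 - 806/5 = 2914/5

2914/5


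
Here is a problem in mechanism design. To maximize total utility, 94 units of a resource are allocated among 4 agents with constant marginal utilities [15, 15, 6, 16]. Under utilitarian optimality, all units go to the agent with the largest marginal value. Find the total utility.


Step 1: The marginal utilities are [15, 15, 6, 16]
Step 2: The highest marginal utility is 16
Step 3: All 94 units go to that agent
Step 4: Total utility = 16 * 94 = 1504

1504


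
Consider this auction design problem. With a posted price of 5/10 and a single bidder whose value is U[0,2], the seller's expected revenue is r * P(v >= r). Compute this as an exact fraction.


Step 1: Posted price r = 1/2, value support [0,2]
Step 2: P(v >= r) = (2 - 1/2)/2 = 3/4
Step 3: Expected revenue = r * P(v >= r) = 1/2 * 3/4
Step 4: Revenue = 3/8

3/8


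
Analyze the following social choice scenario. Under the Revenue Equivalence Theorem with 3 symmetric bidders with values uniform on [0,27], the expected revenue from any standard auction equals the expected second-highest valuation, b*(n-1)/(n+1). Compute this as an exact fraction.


Step 1: By Revenue Equivalence, expected revenue = b*(n-1)/(n+1)
Step 2: Substituting n = 3, b = 27
Step 3: Revenue = 27*(3-1)/(3+1) = 27*2/4
Step 4: Revenue = 54/4 = 27/2

27/2


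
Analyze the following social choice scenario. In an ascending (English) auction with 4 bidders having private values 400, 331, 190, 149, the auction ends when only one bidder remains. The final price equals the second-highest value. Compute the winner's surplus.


Step 1: Identify the highest value: 400
Step 2: Identify the second-highest value: 331
Step 3: The final price = second-highest value = 331
Step 4: Surplus = 400 - 331 = 69

69


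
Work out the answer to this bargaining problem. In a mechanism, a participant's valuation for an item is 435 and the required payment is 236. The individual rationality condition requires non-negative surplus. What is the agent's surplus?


Step 1: Surplus = value - payment = 435 - 236 = 199
Step 2: IR is satisfied (surplus >= 0)

199


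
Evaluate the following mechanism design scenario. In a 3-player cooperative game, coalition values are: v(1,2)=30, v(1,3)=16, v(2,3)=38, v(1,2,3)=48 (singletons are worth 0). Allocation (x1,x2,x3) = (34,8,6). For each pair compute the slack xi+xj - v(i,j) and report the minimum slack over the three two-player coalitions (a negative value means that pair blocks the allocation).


Step 1: Slack for coalition (1,2): x1+x2 - v12 = 42 - 30 = 12
Step 2: Slack for coalition (1,3): x1+x3 - v13 = 40 - 16 = 24
Step 3: Slack for coalition (2,3): x2+x3 - v23 = 14 - 38 = -24
Step 4: Minimum slack = min(12, 24, -24) = -24, attained by (2,3); coalition (2,3) can block (slack < 0), so the allocation is not in the core

-24


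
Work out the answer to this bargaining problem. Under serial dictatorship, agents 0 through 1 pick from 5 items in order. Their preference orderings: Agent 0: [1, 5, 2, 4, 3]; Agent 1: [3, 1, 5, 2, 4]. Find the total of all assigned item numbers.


Step 1: Agent 0 picks item 1
Step 2: Agent 1 picks item 3
Step 3: Sum = 1 + 3 = 4

4


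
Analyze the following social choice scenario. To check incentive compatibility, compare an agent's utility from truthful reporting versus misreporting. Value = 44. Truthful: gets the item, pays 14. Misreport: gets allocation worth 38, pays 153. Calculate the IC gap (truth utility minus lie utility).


Step 1: U(truth) = value - payment = 44 - 14 = 30
Step 2: U(lie) = allocation - payment = 38 - 153 = -115
Step 3: IC gap = 30 - (-115) = 145

145


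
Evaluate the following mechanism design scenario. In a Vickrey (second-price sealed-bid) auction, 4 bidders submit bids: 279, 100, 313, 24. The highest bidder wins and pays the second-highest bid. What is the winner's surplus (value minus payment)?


Step 1: Sort bids in descending order: 313, 279, 100, 24
Step 2: The winning bid is the highest: 313
Step 3: The payment equals the second-highest bid: 279
Step 4: Surplus = winner's bid - payment = 313 - 279 = 34

34


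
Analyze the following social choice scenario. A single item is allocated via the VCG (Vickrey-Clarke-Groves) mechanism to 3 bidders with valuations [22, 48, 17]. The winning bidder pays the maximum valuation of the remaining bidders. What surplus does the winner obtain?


Step 1: The winner is the agent with the highest value: agent 1 with value 48
Step 2: Values of other agents: [22, 17]
Step 3: VCG payment = max of others' values = 22
Step 4: Surplus = 48 - 22 = 26

26


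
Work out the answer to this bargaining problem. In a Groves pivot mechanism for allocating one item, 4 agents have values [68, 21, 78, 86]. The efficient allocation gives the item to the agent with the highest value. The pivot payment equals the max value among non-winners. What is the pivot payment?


Step 1: The efficient winner is agent 3 with value 86
Step 2: Other agents' values: [68, 21, 78]
Step 3: Pivot payment = max(others) = 78
Step 4: The winner pays 78

78


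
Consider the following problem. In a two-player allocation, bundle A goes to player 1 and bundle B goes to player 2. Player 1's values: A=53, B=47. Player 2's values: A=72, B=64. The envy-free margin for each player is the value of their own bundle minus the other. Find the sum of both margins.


Step 1: Player 1's margin = v1(A) - v1(B) = 53 - 47 = 6
Step 2: Player 2's margin = v2(B) - v2(A) = 64 - 72 = -8
Step 3: Total margin = 6 + -8 = -2

-2


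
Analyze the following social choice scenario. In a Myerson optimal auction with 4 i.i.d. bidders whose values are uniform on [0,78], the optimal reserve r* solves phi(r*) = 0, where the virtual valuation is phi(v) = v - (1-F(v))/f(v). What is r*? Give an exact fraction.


Step 1: For U[0,78], F(v) = v/78 and f(v) = 1/78
Step 2: phi(v) = v - (1 - v/78)/(1/78) = v - (78 - v) = 2v - 78
Step 3: Set phi(r*) = 0: 2r* - 78 = 0
Step 4: r* = 78/2 = 39 (the number of bidders n = 4 does not enter)

39


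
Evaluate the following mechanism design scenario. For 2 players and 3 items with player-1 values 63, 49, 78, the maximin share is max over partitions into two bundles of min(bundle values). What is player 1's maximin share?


Step 1: Item values = 63, 49, 78
Step 2: Enumerate all 2-bundle partitions and take the smaller bundle:
  Partition 1: {63} vs {49,78} -> bundles 63, 127; min = 63
  Partition 2: {49} vs {63,78} -> bundles 49, 141; min = 49
  Partition 3: {78} vs {63,49} -> bundles 78, 112; min = 78
Step 3: MMS = max(63, 49, 78) = 78

78


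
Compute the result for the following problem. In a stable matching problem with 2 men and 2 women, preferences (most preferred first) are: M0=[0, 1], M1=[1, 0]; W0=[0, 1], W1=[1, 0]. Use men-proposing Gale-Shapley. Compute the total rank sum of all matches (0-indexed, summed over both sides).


Step 1: Run Gale-Shapley (men propose, women hold best offer):
  M0 proposes to W0; she accepts
  M1 proposes to W1; she accepts
Step 2: Final matching: W0-M0, W1-M1
Step 3: 0-indexed ranks (man's rank of his match, then woman's): 0 + 0 + 0 + 0
Step 4: Total rank sum = 0

0


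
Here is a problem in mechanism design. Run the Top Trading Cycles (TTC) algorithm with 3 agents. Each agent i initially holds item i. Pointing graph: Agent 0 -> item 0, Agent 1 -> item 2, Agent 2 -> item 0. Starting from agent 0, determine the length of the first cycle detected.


Step 1: Trace the pointer graph from agent 0: 0 -> 0
Step 2: A cycle is detected when we revisit agent 0
Step 3: The cycle is: 0 -> 0
Step 4: Cycle length = 1

1


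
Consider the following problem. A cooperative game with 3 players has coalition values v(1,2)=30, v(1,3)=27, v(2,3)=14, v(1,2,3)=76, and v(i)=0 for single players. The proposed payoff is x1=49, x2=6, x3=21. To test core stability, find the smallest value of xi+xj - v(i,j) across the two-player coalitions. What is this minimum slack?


Step 1: Slack for coalition (1,2): x1+x2 - v12 = 55 - 30 = 25
Step 2: Slack for coalition (1,3): x1+x3 - v13 = 70 - 27 = 43
Step 3: Slack for coalition (2,3): x2+x3 - v23 = 27 - 14 = 13
Step 4: Minimum slack = min(25, 43, 13) = 13, attained by (2,3); no pair can gain by deviating, so the allocation is in the core

13


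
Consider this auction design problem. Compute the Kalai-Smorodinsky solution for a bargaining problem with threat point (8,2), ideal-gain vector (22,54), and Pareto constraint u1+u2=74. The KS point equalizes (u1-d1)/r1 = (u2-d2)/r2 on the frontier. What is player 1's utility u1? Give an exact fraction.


Step 1: At the KS point, (u1-d1)/r1 = (u2-d2)/r2 = t and u1+u2 = 74
Step 2: u1 = d1 + r1*t and u2 = d2 + r2*t, so (d1 + r1*t) + (d2 + r2*t) = 74
Step 3: t = (74 - 8 - 2)/(22 + 54) = 64/76 = 16/19
Step 4: u1 = d1 + r1*t = 8 + 22 * 16/19 = 504/19
Step 5: (Check: u2 = d2 + r2*t = 902/19; u1+u2 = 504/19 + 902/19 = 74, on the frontier.)

504/19


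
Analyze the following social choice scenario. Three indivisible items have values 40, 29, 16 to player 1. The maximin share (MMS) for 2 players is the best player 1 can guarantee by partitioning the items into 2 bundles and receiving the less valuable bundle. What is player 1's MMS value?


Step 1: Item values = 40, 29, 16
Step 2: Enumerate all 2-bundle partitions and take the smaller bundle:
  Partition 1: {40} vs {29,16} -> bundles 40, 45; min = 40
  Partition 2: {29} vs {40,16} -> bundles 29, 56; min = 29
  Partition 3: {16} vs {40,29} -> bundles 16, 69; min = 16
Step 3: MMS = max(40, 29, 16) = 40

40


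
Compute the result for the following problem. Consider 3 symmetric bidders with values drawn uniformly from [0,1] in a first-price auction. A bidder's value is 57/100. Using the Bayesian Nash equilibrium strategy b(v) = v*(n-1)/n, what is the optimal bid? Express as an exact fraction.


Step 1: The symmetric BNE bidding function is b(v) = v * (n-1) / n
Step 2: Substitute v = 57/100 and n = 3
Step 3: b = 57/100 * 2/3
Step 4: b = 19/50

19/50


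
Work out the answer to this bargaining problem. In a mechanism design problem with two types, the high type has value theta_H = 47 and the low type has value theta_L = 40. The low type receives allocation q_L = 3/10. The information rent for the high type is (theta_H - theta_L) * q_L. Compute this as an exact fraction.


Step 1: theta_H - theta_L = 47 - 40 = 7
Step 2: Information rent = (theta_H - theta_L) * q_L
Step 3: = 7 * 3/10
Step 4: = 21/10

21/10


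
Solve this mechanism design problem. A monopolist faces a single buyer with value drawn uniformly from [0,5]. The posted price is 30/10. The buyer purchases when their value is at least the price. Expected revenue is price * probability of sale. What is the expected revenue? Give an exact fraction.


Step 1: Posted price r = 3, value support [0,5]
Step 2: P(v >= r) = (5 - 3)/5 = 2/5
Step 3: Expected revenue = r * P(v >= r) = 3 * 2/5
Step 4: Revenue = 6/5

6/5


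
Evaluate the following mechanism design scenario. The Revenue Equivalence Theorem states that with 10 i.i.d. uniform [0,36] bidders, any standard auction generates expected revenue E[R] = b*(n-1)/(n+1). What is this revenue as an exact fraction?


Step 1: By Revenue Equivalence, expected revenue = b*(n-1)/(n+1)
Step 2: Substituting n = 10, b = 36
Step 3: Revenue = 36*(10-1)/(10+1) = 36*9/11
Step 4: Revenue = 324/11

324/11


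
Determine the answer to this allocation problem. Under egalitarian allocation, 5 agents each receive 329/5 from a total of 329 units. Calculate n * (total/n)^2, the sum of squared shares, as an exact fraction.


Step 1: Each agent's share = 329/5
Step 2: Square of each share = (329/5)^2 = 108241/25
Step 3: Sum of squares = 5 * 108241/25 = 108241/5

108241/5


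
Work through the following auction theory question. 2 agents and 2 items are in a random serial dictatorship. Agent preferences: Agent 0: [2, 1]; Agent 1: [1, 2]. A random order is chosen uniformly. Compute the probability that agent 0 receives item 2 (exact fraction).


Step 1: Agent 0 wants item 2
Step 2: There are 2 possible orderings of agents
Step 3: In 2 orderings, agent 0 gets item 2
Step 4: Probability = 2/2 = 1

1


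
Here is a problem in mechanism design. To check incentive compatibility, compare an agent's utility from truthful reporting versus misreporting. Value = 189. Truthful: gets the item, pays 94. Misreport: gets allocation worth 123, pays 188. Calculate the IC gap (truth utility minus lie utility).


Step 1: U(truth) = value - payment = 189 - 94 = 95
Step 2: U(lie) = allocation - payment = 123 - 188 = -65
Step 3: IC gap = 95 - (-65) = 160

160


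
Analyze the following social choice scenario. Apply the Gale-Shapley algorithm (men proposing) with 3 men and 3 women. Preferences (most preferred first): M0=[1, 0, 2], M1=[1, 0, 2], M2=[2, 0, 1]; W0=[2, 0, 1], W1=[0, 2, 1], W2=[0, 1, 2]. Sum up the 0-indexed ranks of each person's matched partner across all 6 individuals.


Step 1: Run Gale-Shapley (men propose, women hold best offer):
  M0 proposes to W1; she accepts
  M1 proposes to W1; rejected
  M1 proposes to W0; she accepts
  M2 proposes to W2; she accepts
Step 2: Final matching: W0-M1, W1-M0, W2-M2
Step 3: 0-indexed ranks (man's rank of his match, then woman's): 1 + 2 + 0 + 0 + 0 + 2
Step 4: Total rank sum = 5

5


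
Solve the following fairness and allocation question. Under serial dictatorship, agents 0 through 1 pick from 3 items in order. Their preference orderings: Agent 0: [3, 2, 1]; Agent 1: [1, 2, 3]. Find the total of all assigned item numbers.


Step 1: Agent 0 picks item 3
Step 2: Agent 1 picks item 1
Step 3: Sum = 3 + 1 = 4

4


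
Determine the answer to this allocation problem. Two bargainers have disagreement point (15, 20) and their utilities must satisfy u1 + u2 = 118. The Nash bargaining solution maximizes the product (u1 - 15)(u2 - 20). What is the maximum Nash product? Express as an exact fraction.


Step 1: The Nash solution splits surplus symmetrically above the disagreement point
Step 2: u1 = (total + d1 - d2)/2 = (118 + 15 - 20)/2 = 113/2
Step 3: u2 = (total - d1 + d2)/2 = (118 - 15 + 20)/2 = 123/2
Step 4: Nash product = (113/2 - 15) * (123/2 - 20)
Step 5: = 83/2 * 83/2 = 6889/4

6889/4


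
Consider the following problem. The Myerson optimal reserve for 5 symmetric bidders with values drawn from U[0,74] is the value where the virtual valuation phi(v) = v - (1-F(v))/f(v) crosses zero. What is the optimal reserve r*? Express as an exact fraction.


Step 1: For U[0,74], F(v) = v/74 and f(v) = 1/74
Step 2: phi(v) = v - (1 - v/74)/(1/74) = v - (74 - v) = 2v - 74
Step 3: Set phi(r*) = 0: 2r* - 74 = 0
Step 4: r* = 74/2 = 37 (the number of bidders n = 5 does not enter)

37


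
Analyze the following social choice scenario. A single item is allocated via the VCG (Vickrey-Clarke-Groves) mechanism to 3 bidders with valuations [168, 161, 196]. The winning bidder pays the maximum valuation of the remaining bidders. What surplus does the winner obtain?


Step 1: The winner is the agent with the highest value: agent 2 with value 196
Step 2: Values of other agents: [168, 161]
Step 3: VCG payment = max of others' values = 168
Step 4: Surplus = 196 - 168 = 28

28


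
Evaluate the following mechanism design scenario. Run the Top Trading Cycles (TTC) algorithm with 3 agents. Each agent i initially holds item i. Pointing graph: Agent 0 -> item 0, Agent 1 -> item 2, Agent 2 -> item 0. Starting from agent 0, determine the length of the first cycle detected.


Step 1: Trace the pointer graph from agent 0: 0 -> 0
Step 2: A cycle is detected when we revisit agent 0
Step 3: The cycle is: 0 -> 0
Step 4: Cycle length = 1

1


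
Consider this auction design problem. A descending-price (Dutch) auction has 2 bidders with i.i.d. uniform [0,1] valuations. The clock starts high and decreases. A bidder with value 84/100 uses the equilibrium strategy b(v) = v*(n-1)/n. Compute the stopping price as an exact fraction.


Step 1: Dutch auctions are strategically equivalent to first-price auctions
Step 2: The equilibrium bid is b(v) = v*(n-1)/n
Step 3: b = 21/25 * 1/2
Step 4: b = 21/50

21/50


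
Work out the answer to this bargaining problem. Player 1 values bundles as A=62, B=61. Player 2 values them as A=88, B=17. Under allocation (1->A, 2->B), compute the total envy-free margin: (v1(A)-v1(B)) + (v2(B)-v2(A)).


Step 1: Player 1's margin = v1(A) - v1(B) = 62 - 61 = 1
Step 2: Player 2's margin = v2(B) - v2(A) = 17 - 88 = -71
Step 3: Total margin = 1 + -71 = -70

-70


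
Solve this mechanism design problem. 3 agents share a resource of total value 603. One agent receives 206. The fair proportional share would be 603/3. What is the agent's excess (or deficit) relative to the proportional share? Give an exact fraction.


Step 1: Proportional share = 603/3 = 201
Step 2: Agent's actual allocation = 206
Step 3: Excess = 206 - 201 = 5

5


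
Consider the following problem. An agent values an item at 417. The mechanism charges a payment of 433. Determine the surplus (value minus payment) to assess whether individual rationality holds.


Step 1: Surplus = value - payment = 417 - 433 = -16
Step 2: IR is violated (surplus < 0)

-16


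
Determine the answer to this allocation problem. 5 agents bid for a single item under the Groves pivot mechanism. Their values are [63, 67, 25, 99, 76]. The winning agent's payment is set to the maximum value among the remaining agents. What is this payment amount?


Step 1: The efficient winner is agent 3 with value 99
Step 2: Other agents' values: [63, 67, 25, 76]
Step 3: Pivot payment = max(others) = 76
Step 4: The winner pays 76

76


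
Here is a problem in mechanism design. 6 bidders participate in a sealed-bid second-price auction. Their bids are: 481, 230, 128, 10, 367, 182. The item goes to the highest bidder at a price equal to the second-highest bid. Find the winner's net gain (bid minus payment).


Step 1: Sort bids in descending order: 481, 367, 230, 182, 128, 10
Step 2: The winning bid is the highest: 481
Step 3: The payment equals the second-highest bid: 367
Step 4: Surplus = winner's bid - payment = 481 - 367 = 114

114


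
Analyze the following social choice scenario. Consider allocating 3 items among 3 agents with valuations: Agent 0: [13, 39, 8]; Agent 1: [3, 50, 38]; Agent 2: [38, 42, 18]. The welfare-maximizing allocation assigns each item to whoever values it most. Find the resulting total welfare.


Step 1: For each item, find the maximum value among all agents.
Step 2: Item 0 -> Agent 2 (value 38)
Step 3: Item 1 -> Agent 1 (value 50)
Step 4: Item 2 -> Agent 1 (value 38)
Step 5: Total welfare = 38 + 50 + 38 = 126

126


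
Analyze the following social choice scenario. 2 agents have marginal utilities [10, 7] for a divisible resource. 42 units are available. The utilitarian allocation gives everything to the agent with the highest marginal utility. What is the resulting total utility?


Step 1: The marginal utilities are [10, 7]
Step 2: The highest marginal utility is 10
Step 3: All 42 units go to that agent
Step 4: Total utility = 10 * 42 = 420

420


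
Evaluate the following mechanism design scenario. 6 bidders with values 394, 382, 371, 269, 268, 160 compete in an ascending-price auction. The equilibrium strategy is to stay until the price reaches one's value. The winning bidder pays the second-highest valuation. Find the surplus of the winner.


Step 1: Identify the highest value: 394
Step 2: Identify the second-highest value: 382
Step 3: The final price = second-highest value = 382
Step 4: Surplus = 394 - 382 = 12

12


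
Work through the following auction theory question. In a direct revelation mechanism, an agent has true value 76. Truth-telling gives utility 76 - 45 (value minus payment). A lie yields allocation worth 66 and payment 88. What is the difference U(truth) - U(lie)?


Step 1: U(truth) = value - payment = 76 - 45 = 31
Step 2: U(lie) = allocation - payment = 66 - 88 = -22
Step 3: IC gap = 31 - (-22) = 53

53


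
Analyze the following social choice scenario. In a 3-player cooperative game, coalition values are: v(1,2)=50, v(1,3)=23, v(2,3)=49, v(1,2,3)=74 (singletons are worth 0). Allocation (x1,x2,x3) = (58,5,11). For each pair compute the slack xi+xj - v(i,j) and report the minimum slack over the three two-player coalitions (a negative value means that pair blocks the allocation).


Step 1: Slack for coalition (1,2): x1+x2 - v12 = 63 - 50 = 13
Step 2: Slack for coalition (1,3): x1+x3 - v13 = 69 - 23 = 46
Step 3: Slack for coalition (2,3): x2+x3 - v23 = 16 - 49 = -33
Step 4: Minimum slack = min(13, 46, -33) = -33, attained by (2,3); coalition (2,3) can block (slack < 0), so the allocation is not in the core

-33


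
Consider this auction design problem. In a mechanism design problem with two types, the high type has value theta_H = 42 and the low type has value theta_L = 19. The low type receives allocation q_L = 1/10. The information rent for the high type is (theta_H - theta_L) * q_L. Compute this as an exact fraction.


Step 1: theta_H - theta_L = 42 - 19 = 23
Step 2: Information rent = (theta_H - theta_L) * q_L
Step 3: = 23 * 1/10
Step 4: = 23/10

23/10


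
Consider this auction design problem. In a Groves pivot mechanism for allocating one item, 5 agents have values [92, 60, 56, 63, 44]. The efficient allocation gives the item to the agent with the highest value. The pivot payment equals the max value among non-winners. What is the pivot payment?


Step 1: The efficient winner is agent 0 with value 92
Step 2: Other agents' values: [60, 56, 63, 44]
Step 3: Pivot payment = max(others) = 63
Step 4: The winner pays 63

63


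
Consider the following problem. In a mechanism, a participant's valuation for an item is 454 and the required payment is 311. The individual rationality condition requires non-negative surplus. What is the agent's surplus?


Step 1: Surplus = value - payment = 454 - 311 = 143
Step 2: IR is satisfied (surplus >= 0)

143


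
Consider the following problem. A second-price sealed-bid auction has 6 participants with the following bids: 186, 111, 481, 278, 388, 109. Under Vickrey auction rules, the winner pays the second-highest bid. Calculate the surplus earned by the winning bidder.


Step 1: Sort bids in descending order: 481, 388, 278, 186, 111, 109
Step 2: The winning bid is the highest: 481
Step 3: The payment equals the second-highest bid: 388
Step 4: Surplus = winner's bid - payment = 481 - 388 = 93

93


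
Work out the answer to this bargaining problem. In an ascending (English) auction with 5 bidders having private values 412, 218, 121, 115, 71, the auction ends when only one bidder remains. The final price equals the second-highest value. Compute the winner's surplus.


Step 1: Identify the highest value: 412
Step 2: Identify the second-highest value: 218
Step 3: The final price = second-highest value = 218
Step 4: Surplus = 412 - 218 = 194

194


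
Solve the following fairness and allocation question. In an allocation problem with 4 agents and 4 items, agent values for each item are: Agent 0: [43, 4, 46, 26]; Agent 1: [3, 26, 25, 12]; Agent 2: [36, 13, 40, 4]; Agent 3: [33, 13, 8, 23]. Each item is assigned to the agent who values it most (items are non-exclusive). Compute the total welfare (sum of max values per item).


Step 1: For each item, find the maximum value among all agents.
Step 2: Item 0 -> Agent 0 (value 43)
Step 3: Item 1 -> Agent 1 (value 26)
Step 4: Item 2 -> Agent 0 (value 46)
Step 5: Item 3 -> Agent 0 (value 26)
Step 6: Total welfare = 43 + 26 + 46 + 26 = 141

141


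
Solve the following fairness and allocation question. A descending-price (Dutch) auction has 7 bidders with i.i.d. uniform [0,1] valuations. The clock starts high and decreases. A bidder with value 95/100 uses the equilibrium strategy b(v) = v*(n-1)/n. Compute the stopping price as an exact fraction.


Step 1: Dutch auctions are strategically equivalent to first-price auctions
Step 2: The equilibrium bid is b(v) = v*(n-1)/n
Step 3: b = 19/20 * 6/7
Step 4: b = 57/70

57/70


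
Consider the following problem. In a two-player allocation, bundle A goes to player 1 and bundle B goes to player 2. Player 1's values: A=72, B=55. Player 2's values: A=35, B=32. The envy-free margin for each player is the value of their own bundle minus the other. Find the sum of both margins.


Step 1: Player 1's margin = v1(A) - v1(B) = 72 - 55 = 17
Step 2: Player 2's margin = v2(B) - v2(A) = 32 - 35 = -3
Step 3: Total margin = 17 + -3 = 14

14


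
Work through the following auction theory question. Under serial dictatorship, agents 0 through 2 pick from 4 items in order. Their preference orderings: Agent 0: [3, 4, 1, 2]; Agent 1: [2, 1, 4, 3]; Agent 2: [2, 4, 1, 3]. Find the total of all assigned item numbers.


Step 1: Agent 0 picks item 3
Step 2: Agent 1 picks item 2
Step 3: Agent 2 picks item 4
Step 4: Sum = 3 + 2 + 4 = 9

9


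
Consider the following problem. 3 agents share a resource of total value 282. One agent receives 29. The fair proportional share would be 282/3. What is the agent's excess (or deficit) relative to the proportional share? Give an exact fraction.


Step 1: Proportional share = 282/3 = 94
Step 2: Agent's actual allocation = 29
Step 3: Excess = 29 - 94 = -65

-65


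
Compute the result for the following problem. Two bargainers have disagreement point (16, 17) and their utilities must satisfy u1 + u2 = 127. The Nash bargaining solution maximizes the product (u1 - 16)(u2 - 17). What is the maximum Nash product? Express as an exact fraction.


Step 1: The Nash solution splits surplus symmetrically above the disagreement point
Step 2: u1 = (total + d1 - d2)/2 = (127 + 16 - 17)/2 = 63
Step 3: u2 = (total - d1 + d2)/2 = (127 - 16 + 17)/2 = 64
Step 4: Nash product = (63 - 16) * (64 - 17)
Step 5: = 47 * 47 = 2209

2209


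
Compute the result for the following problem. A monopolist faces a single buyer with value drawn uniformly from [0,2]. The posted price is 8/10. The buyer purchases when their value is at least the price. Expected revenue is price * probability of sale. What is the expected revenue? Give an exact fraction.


Step 1: Posted price r = 4/5, value support [0,2]
Step 2: P(v >= r) = (2 - 4/5)/2 = 3/5
Step 3: Expected revenue = r * P(v >= r) = 4/5 * 3/5
Step 4: Revenue = 12/25

12/25


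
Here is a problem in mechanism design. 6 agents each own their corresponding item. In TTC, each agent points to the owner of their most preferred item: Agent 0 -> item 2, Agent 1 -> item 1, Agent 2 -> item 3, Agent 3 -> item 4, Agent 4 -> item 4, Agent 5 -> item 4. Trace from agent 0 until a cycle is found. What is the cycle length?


Step 1: Trace the pointer graph from agent 0: 0 -> 2 -> 3 -> 4 -> 4
Step 2: A cycle is detected when we revisit agent 4
Step 3: The cycle is: 4 -> 4
Step 4: Cycle length = 1

1


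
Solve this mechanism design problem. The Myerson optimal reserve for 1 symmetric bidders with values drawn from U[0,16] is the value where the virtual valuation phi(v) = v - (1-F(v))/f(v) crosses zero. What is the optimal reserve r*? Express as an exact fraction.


Step 1: For U[0,16], F(v) = v/16 and f(v) = 1/16
Step 2: phi(v) = v - (1 - v/16)/(1/16) = v - (16 - v) = 2v - 16
Step 3: Set phi(r*) = 0: 2r* - 16 = 0
Step 4: r* = 16/2 = 8 (the number of bidders n = 1 does not enter)

8


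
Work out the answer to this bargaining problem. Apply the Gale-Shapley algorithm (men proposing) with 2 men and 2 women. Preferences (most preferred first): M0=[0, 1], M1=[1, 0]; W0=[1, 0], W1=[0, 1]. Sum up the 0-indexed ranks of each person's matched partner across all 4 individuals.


Step 1: Run Gale-Shapley (men propose, women hold best offer):
  M0 proposes to W0; she accepts
  M1 proposes to W1; she accepts
Step 2: Final matching: W0-M0, W1-M1
Step 3: 0-indexed ranks (man's rank of his match, then woman's): 0 + 1 + 0 + 1
Step 4: Total rank sum = 2

2


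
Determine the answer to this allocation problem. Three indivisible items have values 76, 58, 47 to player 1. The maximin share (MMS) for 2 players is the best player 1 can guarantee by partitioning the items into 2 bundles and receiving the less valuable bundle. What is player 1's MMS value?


Step 1: Item values = 76, 58, 47
Step 2: Enumerate all 2-bundle partitions and take the smaller bundle:
  Partition 1: {76} vs {58,47} -> bundles 76, 105; min = 76
  Partition 2: {58} vs {76,47} -> bundles 58, 123; min = 58
  Partition 3: {47} vs {76,58} -> bundles 47, 134; min = 47
Step 3: MMS = max(76, 58, 47) = 76

76


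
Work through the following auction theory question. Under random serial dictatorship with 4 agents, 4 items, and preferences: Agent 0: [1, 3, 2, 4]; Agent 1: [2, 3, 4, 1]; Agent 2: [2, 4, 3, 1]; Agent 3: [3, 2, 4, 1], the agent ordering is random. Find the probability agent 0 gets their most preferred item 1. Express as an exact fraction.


Step 1: Agent 0 wants item 1
Step 2: There are 24 possible orderings of agents
Step 3: In 24 orderings, agent 0 gets item 1
Step 4: Probability = 24/24 = 1

1


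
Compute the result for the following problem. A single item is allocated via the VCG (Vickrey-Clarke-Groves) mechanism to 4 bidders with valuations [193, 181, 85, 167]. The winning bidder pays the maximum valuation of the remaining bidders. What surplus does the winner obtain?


Step 1: The winner is the agent with the highest value: agent 0 with value 193
Step 2: Values of other agents: [181, 85, 167]
Step 3: VCG payment = max of others' values = 181
Step 4: Surplus = 193 - 181 = 12

12


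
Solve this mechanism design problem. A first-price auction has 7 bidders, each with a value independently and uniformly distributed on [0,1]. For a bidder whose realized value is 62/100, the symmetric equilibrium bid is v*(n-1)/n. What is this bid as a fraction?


Step 1: The symmetric BNE bidding function is b(v) = v * (n-1) / n
Step 2: Substitute v = 31/50 and n = 7
Step 3: b = 31/50 * 6/7
Step 4: b = 93/175

93/175


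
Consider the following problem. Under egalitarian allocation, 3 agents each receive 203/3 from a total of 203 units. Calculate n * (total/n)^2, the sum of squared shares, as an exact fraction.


Step 1: Each agent's share = 203/3
Step 2: Square of each share = (203/3)^2 = 41209/9
Step 3: Sum of squares = 3 * 41209/9 = 41209/3

41209/3


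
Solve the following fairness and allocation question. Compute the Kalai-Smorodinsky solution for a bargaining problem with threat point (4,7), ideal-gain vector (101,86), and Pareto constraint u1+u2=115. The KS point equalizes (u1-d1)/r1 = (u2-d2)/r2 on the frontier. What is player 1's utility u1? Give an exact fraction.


Step 1: At the KS point, (u1-d1)/r1 = (u2-d2)/r2 = t and u1+u2 = 115
Step 2: u1 = d1 + r1*t and u2 = d2 + r2*t, so (d1 + r1*t) + (d2 + r2*t) = 115
Step 3: t = (115 - 4 - 7)/(101 + 86) = 104/187
Step 4: u1 = d1 + r1*t = 4 + 101 * 104/187 = 11252/187
Step 5: (Check: u2 = d2 + r2*t = 10253/187; u1+u2 = 11252/187 + 10253/187 = 115, on the frontier.)

11252/187


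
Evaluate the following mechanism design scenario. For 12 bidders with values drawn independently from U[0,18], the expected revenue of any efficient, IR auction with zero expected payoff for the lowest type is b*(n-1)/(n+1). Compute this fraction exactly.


Step 1: By Revenue Equivalence, expected revenue = b*(n-1)/(n+1)
Step 2: Substituting n = 12, b = 18
Step 3: Revenue = 18*(12-1)/(12+1) = 18*11/13
Step 4: Revenue = 198/13

198/13


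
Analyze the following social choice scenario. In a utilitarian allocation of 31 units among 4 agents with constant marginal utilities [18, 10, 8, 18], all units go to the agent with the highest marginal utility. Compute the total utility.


Step 1: The marginal utilities are [18, 10, 8, 18]
Step 2: The highest marginal utility is 18
Step 3: All 31 units go to that agent
Step 4: Total utility = 18 * 31 = 558

558


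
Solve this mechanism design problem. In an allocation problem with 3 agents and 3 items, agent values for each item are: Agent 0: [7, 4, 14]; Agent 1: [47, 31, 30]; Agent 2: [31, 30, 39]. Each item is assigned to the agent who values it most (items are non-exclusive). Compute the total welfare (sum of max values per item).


Step 1: For each item, find the maximum value among all agents.
Step 2: Item 0 -> Agent 1 (value 47)
Step 3: Item 1 -> Agent 1 (value 31)
Step 4: Item 2 -> Agent 2 (value 39)
Step 5: Total welfare = 47 + 31 + 39 = 117

117


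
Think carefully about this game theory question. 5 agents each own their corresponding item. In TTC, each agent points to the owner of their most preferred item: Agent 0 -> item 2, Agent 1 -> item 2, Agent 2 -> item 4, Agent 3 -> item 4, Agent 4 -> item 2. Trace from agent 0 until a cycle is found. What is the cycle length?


Step 1: Trace the pointer graph from agent 0: 0 -> 2 -> 4 -> 2
Step 2: A cycle is detected when we revisit agent 2
Step 3: The cycle is: 2 -> 4 -> 2
Step 4: Cycle length = 2

2


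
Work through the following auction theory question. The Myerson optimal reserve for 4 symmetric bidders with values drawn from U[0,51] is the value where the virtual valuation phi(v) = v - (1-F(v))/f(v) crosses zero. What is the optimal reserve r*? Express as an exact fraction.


Step 1: For U[0,51], F(v) = v/51 and f(v) = 1/51
Step 2: phi(v) = v - (1 - v/51)/(1/51) = v - (51 - v) = 2v - 51
Step 3: Set phi(r*) = 0: 2r* - 51 = 0
Step 4: r* = 51/2 (the number of bidders n = 4 does not enter)

51/2


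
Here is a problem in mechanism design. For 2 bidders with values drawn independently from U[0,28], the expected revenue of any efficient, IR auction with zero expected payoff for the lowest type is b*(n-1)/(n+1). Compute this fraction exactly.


Step 1: By Revenue Equivalence, expected revenue = b*(n-1)/(n+1)
Step 2: Substituting n = 2, b = 28
Step 3: Revenue = 28*(2-1)/(2+1) = 28*1/3
Step 4: Revenue = 28/3

28/3


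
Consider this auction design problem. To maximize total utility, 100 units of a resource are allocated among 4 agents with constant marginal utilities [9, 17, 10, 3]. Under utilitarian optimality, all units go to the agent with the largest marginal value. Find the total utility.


Step 1: The marginal utilities are [9, 17, 10, 3]
Step 2: The highest marginal utility is 17
Step 3: All 100 units go to that agent
Step 4: Total utility = 17 * 100 = 1700

1700


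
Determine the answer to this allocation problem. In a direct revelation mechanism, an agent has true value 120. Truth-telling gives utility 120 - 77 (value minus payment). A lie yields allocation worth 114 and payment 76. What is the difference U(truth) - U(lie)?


Step 1: U(truth) = value - payment = 120 - 77 = 43
Step 2: U(lie) = allocation - payment = 114 - 76 = 38
Step 3: IC gap = 43 - 38 = 5

5


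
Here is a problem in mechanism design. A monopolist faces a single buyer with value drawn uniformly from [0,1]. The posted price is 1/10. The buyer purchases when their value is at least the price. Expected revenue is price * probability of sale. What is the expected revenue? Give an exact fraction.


Step 1: Posted price r = 1/10, value support [0,1]
Step 2: P(v >= r) = (1 - 1/10)/1 = 9/10
Step 3: Expected revenue = r * P(v >= r) = 1/10 * 9/10
Step 4: Revenue = 9/100

9/100
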